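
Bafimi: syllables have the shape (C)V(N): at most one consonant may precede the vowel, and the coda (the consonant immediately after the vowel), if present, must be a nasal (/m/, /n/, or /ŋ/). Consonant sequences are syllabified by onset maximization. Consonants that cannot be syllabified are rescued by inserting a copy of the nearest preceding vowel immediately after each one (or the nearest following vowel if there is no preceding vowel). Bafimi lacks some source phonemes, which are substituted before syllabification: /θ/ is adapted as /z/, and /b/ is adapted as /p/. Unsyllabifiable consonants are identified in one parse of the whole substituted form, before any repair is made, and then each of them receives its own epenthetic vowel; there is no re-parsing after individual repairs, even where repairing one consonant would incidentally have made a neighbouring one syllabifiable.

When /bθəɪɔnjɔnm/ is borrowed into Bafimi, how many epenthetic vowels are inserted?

After substitution the input is /pzəɪɔnjɔnm/.
The unsyllabifiable consonants are /p/, /m/; each receives one epenthetic vowel.

2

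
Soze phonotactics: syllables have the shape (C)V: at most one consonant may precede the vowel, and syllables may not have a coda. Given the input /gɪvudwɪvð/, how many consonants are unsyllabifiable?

Under (C)V, the unsyllabifiable consonants are /d/, /v/, /ð/ (no codas are permitted; onsets are limited to one consonant).

3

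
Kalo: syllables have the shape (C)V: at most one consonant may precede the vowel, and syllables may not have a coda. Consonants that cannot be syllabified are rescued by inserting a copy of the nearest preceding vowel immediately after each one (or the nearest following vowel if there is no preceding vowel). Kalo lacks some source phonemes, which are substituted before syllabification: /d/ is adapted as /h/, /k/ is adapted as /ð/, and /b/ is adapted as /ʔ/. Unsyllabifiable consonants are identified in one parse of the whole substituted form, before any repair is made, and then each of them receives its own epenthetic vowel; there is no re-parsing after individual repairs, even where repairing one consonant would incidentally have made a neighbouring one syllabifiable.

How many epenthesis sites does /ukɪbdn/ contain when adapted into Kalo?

After substitution the input is /uðɪʔhn/.
The unsyllabifiable consonants are /ʔ/, /h/, /n/; each receives one epenthetic vowel.

3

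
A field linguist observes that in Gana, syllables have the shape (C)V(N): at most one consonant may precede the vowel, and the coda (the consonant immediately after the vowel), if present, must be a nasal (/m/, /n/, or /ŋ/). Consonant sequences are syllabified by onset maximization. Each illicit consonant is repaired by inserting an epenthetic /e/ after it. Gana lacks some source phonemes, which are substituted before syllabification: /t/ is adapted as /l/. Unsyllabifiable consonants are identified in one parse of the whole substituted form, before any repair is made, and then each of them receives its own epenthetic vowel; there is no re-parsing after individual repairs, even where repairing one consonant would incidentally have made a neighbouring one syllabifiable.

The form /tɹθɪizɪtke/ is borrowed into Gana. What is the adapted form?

Substitution: /t/ → /l/, giving /lɹθɪizɪlke/.
Syllabifying with onset maximization leaves /l/, /ɹ/, /l/ stranded (only a nasal (/m/, /n/, or /ŋ/) is licensed in coda position; onsets are limited to one consonant).
Inserting the epenthetic vowel yields /l/ → /le/, /ɹ/ → /ɹe/, /l/ → /le/.

leɹeθɪizɪleke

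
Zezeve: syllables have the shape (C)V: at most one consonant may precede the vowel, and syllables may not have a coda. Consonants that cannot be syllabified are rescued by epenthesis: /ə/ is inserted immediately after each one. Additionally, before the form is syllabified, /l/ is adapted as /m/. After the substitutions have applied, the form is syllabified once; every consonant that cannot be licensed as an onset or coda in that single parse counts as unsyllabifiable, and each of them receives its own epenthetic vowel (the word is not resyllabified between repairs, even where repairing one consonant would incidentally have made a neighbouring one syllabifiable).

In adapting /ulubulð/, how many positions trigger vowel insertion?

After substitution the input is /umubumð/.
The unsyllabifiable consonants are /m/, /ð/; each receives one epenthetic vowel.

2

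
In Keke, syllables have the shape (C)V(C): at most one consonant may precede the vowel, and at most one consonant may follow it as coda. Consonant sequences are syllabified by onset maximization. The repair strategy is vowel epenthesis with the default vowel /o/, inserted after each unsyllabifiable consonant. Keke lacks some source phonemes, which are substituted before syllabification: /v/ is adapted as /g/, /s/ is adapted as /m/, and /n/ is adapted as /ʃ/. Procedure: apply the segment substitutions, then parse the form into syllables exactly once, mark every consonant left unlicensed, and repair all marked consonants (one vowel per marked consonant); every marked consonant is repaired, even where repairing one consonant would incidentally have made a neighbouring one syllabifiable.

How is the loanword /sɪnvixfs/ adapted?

Substitution: /s/ → /m/, /n/ → /ʃ/, /v/ → /g/, giving /mɪʃgixfm/.
The consonants /f/, /m/ cannot be parsed into a legal (C)V(C) syllable (at most one coda consonant is licensed; onsets are limited to one consonant).
Each unlicensed consonant becomes the onset of a new syllable: /f/ → /fo/, /m/ → /mo/.

mɪʃgixfomo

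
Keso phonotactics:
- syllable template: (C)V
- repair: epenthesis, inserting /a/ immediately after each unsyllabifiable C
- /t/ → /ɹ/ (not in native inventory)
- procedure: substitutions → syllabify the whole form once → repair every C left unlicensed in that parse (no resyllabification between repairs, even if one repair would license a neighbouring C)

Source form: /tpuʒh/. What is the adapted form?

ɹapuʒaha

Substitution: /t/ → /ɹ/, giving /ɹpuʒh/.
Under (C)V, the unsyllabifiable consonants are /ɹ/, /ʒ/, /h/ (no codas are permitted; onsets are limited to one consonant).
Inserting the epenthetic vowel yields /ɹ/ → /ɹa/, /ʒ/ → /ʒa/, /h/ → /ha/.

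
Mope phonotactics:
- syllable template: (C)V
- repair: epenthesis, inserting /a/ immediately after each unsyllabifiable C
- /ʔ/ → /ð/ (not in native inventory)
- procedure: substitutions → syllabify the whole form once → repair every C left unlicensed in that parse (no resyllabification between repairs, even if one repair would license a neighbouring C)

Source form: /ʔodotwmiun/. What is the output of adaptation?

ðodotawamiuna

Substitution: /ʔ/ → /ð/, giving /ðodotwmiun/.
Under (C)V, the unsyllabifiable consonants are /t/, /w/, /n/ (no codas are permitted; onsets are limited to one consonant).
Epenthesis after each stranded consonant: /t/ → /ta/, /w/ → /wa/, /n/ → /na/.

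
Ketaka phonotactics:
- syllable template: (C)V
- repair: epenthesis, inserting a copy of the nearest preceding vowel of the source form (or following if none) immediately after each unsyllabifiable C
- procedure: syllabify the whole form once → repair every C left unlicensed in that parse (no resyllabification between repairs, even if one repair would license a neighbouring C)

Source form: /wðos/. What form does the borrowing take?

woðoso

Syllabifying with onset maximization leaves /w/, /s/ stranded (no codas are permitted; onsets are limited to one consonant).
Inserting the epenthetic vowel yields /w/ → /wo/, /s/ → /so/.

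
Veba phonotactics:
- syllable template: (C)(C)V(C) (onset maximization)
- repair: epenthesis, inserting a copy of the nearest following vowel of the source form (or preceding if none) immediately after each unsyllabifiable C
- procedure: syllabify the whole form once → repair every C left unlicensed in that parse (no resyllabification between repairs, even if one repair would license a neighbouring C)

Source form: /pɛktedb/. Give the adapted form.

pɛktedbe

The consonants /b/ cannot be parsed into a legal (C)(C)V(C) syllable (at most one coda consonant is licensed; onsets may contain at most 2 consonants).
Each unlicensed consonant becomes the onset of a new syllable: /b/ → /be/.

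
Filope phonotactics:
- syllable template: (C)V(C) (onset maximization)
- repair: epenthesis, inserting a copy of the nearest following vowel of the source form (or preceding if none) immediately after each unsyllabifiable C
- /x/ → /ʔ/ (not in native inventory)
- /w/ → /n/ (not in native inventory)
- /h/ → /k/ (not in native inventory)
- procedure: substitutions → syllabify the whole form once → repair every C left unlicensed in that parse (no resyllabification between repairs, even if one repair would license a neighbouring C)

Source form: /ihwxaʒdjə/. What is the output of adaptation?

Substitution: /h/ → /k/, /w/ → /n/, /x/ → /ʔ/, giving /iknʔaʒdjə/.
The consonants /n/, /d/ cannot be parsed into a legal (C)V(C) syllable (at most one coda consonant is licensed; onsets are limited to one consonant).
Each unlicensed consonant becomes the onset of a new syllable: /n/ → /na/, /d/ → /də/.

iknaʔaʒdəjə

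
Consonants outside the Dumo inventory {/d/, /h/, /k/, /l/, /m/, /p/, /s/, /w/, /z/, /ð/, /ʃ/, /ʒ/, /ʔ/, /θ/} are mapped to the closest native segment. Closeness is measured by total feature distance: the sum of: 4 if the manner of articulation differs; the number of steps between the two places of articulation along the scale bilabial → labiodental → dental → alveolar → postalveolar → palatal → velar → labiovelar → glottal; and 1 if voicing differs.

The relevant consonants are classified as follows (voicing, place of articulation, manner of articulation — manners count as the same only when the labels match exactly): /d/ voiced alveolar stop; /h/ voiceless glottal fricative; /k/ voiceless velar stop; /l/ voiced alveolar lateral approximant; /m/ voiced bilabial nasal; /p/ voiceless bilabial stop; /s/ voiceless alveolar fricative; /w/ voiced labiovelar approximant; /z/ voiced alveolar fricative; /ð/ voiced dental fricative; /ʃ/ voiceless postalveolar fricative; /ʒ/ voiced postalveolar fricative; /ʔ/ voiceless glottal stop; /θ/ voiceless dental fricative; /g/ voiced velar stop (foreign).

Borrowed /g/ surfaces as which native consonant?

k

/k/ is closest: same manner (stop), place distance 0 (velar→velar), voicing differs (+1); total 1. Next closest is /d/ at distance 3.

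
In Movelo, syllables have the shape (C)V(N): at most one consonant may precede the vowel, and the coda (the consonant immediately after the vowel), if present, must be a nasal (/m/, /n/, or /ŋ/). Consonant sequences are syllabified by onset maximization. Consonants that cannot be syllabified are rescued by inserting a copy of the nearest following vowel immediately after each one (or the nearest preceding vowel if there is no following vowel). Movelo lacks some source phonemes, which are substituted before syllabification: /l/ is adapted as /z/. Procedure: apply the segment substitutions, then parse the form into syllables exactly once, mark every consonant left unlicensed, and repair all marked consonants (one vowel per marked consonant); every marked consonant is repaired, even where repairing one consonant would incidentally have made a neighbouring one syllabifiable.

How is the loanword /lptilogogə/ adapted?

Substitution: /l/ → /z/, giving /zptizogogə/.
Syllabifying with onset maximization leaves /z/, /p/ stranded (only a nasal (/m/, /n/, or /ŋ/) is licensed in coda position; onsets are limited to one consonant).
Inserting the epenthetic vowel yields /z/ → /zi/, /p/ → /pi/.

zipitizogogə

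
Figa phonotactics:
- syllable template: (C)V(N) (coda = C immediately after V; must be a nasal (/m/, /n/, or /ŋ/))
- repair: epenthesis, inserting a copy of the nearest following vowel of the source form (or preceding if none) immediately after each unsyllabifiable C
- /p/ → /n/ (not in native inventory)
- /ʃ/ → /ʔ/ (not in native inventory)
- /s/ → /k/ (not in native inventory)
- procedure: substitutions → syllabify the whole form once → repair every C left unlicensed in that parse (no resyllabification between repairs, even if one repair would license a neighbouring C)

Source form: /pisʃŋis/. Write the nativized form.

nikiʔiŋiki

Substitution: /p/ → /n/, /s/ → /k/, /ʃ/ → /ʔ/, giving /nikʔŋik/.
Syllabifying with onset maximization leaves /k/, /ʔ/, /k/ stranded (only a nasal (/m/, /n/, or /ŋ/) is licensed in coda position; onsets are limited to one consonant).
Epenthesis after each stranded consonant: /k/ → /ki/, /ʔ/ → /ʔi/, /k/ → /ki/.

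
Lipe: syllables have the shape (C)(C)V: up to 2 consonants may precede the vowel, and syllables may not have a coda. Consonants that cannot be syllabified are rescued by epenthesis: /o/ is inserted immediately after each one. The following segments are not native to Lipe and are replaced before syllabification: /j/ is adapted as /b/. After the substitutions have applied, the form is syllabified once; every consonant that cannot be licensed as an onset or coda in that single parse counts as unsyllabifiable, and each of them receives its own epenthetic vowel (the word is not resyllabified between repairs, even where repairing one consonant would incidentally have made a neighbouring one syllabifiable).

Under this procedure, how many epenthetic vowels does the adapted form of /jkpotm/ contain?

3

After substitution the input is /bkpotm/.
The unsyllabifiable consonants are /b/, /t/, /m/; each receives one epenthetic vowel.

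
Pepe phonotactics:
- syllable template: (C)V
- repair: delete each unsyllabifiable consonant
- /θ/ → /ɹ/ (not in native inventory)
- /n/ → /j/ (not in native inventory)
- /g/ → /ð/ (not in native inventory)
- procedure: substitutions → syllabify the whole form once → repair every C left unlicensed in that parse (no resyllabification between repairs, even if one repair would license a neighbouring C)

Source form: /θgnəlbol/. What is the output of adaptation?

Substitution: /θ/ → /ɹ/, /g/ → /ð/, /n/ → /j/, giving /ɹðjəlbol/.
Syllabifying with onset maximization leaves /ɹ/, /ð/, /l/, /l/ stranded (no codas are permitted; onsets are limited to one consonant).
Deleting the stranded consonants removes /ɹ/, /ð/, /l/, /l/.

jəbo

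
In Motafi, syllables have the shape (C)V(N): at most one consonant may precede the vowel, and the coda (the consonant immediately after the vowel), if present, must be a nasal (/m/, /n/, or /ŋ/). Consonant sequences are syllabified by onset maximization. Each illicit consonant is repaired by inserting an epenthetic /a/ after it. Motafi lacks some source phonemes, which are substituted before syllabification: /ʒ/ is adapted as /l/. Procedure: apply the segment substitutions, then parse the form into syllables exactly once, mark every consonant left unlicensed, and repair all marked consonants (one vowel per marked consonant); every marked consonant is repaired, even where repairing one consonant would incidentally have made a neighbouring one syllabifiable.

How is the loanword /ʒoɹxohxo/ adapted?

Substitution: /ʒ/ → /l/, giving /loɹxohxo/.
Under (C)V(N), the unsyllabifiable consonants are /ɹ/, /h/ (only a nasal (/m/, /n/, or /ŋ/) is licensed in coda position; onsets are limited to one consonant).
Epenthesis after each stranded consonant: /ɹ/ → /ɹa/, /h/ → /ha/.

loɹaxohaxo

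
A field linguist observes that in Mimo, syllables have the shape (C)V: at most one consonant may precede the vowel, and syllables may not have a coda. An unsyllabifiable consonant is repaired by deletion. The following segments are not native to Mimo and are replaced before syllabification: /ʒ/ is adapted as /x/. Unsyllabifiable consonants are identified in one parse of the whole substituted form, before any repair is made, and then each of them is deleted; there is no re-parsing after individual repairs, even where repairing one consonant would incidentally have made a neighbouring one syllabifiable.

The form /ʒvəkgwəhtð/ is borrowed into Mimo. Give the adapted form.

vəwə

Substitution: /ʒ/ → /x/, giving /xvəkgwəhtð/.
The consonants /x/, /k/, /g/, /h/, /t/, /ð/ cannot be parsed into a legal (C)V syllable (no codas are permitted; onsets are limited to one consonant).
Each unlicensed consonant is deleted: /x/, /k/, /g/, /h/, /t/, /ð/.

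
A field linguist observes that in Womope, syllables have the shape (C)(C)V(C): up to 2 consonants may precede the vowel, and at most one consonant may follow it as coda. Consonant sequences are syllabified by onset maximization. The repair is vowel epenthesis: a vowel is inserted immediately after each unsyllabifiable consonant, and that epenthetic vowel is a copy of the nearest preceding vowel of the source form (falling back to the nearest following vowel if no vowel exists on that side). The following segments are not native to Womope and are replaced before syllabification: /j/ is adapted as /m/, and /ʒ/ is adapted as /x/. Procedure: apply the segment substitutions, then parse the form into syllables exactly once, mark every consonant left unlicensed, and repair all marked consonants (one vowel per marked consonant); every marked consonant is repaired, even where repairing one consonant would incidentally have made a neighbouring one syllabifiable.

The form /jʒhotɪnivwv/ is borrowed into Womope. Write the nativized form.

moxhotɪnivwivi

Substitution: /j/ → /m/, /ʒ/ → /x/, giving /mxhotɪnivwv/.
The consonants /m/, /w/, /v/ cannot be parsed into a legal (C)(C)V(C) syllable (at most one coda consonant is licensed; onsets may contain at most 2 consonants).
Inserting the epenthetic vowel yields /m/ → /mo/, /w/ → /wi/, /v/ → /vi/.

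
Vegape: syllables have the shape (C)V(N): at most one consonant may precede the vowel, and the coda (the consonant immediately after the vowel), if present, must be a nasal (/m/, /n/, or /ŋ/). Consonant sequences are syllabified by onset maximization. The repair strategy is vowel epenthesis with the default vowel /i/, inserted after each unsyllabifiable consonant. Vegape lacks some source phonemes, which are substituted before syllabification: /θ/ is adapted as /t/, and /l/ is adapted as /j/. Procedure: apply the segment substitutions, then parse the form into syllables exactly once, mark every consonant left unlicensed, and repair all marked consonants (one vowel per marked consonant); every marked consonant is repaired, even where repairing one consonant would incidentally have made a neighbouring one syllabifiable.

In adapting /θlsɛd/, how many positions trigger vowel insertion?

3

After substitution the input is /tjsɛd/.
The unsyllabifiable consonants are /t/, /j/, /d/; each receives one epenthetic vowel.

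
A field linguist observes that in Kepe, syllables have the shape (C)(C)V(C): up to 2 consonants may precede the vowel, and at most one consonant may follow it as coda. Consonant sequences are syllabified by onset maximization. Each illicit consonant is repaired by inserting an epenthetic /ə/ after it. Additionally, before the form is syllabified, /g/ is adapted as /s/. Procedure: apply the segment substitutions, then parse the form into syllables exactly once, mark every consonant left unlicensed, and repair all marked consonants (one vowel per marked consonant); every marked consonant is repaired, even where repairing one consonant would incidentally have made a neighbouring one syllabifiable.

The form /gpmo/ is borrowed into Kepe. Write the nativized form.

Substitution: /g/ → /s/, giving /spmo/.
The consonants /s/ cannot be parsed into a legal (C)(C)V(C) syllable (at most one coda consonant is licensed; onsets may contain at most 2 consonants).
Inserting the epenthetic vowel yields /s/ → /sə/.

səpmo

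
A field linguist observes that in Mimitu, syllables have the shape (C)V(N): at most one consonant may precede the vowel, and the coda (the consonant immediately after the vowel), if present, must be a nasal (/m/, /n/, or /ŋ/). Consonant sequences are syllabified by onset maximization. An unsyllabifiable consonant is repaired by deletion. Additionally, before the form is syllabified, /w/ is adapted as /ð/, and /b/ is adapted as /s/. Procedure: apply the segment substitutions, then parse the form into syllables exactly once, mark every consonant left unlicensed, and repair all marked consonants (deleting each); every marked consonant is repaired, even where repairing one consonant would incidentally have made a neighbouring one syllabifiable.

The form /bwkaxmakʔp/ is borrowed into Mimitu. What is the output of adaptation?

kama

Substitution: /b/ → /s/, /w/ → /ð/, giving /sðkaxmakʔp/.
The consonants /s/, /ð/, /x/, /k/, /ʔ/, /p/ cannot be parsed into a legal (C)V(N) syllable (only a nasal (/m/, /n/, or /ŋ/) is licensed in coda position; onsets are limited to one consonant).
Deletion applies to /s/, /ð/, /x/, /k/, /ʔ/, /p/.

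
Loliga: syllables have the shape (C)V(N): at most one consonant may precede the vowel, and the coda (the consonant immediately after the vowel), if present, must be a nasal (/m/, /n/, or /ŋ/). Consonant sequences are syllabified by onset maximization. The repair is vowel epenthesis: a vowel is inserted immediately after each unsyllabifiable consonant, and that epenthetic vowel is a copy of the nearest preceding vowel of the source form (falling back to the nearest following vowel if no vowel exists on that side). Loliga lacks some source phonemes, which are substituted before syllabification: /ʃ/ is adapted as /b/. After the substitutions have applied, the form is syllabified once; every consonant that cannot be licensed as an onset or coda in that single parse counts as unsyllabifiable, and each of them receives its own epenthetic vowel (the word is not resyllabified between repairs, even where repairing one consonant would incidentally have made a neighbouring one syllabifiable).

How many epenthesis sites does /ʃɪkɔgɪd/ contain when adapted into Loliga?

1

After substitution the input is /bɪkɔgɪd/.
The unsyllabifiable consonants are /d/; each receives one epenthetic vowel.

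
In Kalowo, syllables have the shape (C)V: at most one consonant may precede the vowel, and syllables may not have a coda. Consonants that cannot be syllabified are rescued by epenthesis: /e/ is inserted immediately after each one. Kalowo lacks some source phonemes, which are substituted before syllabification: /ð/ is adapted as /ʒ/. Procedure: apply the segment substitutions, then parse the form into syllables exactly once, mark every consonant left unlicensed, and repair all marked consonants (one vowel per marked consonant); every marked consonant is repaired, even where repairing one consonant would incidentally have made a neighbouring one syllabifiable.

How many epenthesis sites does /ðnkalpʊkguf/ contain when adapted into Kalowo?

After substitution the input is /ʒnkalpʊkguf/.
The unsyllabifiable consonants are /ʒ/, /n/, /l/, /k/, /f/; each receives one epenthetic vowel.

5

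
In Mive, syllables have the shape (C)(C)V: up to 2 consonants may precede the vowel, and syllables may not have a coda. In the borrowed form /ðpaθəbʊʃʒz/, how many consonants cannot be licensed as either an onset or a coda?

3

Under (C)(C)V, the unsyllabifiable consonants are /ʃ/, /ʒ/, /z/ (no codas are permitted; onsets may contain at most 2 consonants).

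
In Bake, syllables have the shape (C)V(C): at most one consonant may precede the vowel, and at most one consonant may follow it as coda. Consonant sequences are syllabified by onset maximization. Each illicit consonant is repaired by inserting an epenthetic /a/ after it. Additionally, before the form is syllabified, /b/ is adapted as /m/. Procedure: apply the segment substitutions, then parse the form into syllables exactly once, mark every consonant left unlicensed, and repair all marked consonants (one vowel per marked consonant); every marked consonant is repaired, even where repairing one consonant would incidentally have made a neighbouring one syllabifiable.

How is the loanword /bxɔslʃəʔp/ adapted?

maxɔslaʃəʔpa

Substitution: /b/ → /m/, giving /mxɔslʃəʔp/.
Under (C)V(C), the unsyllabifiable consonants are /m/, /l/, /p/ (at most one coda consonant is licensed; onsets are limited to one consonant).
Epenthesis after each stranded consonant: /m/ → /ma/, /l/ → /la/, /p/ → /pa/.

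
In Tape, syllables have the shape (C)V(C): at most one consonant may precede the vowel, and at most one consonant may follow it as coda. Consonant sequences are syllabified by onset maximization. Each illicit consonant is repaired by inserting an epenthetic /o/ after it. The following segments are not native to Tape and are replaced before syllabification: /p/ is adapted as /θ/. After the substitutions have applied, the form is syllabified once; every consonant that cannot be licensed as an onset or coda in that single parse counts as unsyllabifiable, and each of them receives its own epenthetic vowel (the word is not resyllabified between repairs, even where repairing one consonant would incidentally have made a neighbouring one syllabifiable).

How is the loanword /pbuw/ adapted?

Substitution: /p/ → /θ/, giving /θbuw/.
Syllabifying with onset maximization leaves /θ/ stranded (at most one coda consonant is licensed; onsets are limited to one consonant).
Epenthesis after each stranded consonant: /θ/ → /θo/.

θobuw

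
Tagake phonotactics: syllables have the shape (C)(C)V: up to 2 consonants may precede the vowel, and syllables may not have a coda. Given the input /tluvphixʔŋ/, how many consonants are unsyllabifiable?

4

The consonants /v/, /x/, /ʔ/, /ŋ/ cannot be parsed into a legal (C)(C)V syllable (no codas are permitted; onsets may contain at most 2 consonants).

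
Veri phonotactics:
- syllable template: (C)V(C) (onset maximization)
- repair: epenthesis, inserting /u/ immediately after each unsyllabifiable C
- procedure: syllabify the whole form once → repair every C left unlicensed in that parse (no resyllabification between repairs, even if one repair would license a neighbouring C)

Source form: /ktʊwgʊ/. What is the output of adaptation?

The consonants /k/ cannot be parsed into a legal (C)V(C) syllable (at most one coda consonant is licensed; onsets are limited to one consonant).
Each unlicensed consonant becomes the onset of a new syllable: /k/ → /ku/.

kutʊwgʊ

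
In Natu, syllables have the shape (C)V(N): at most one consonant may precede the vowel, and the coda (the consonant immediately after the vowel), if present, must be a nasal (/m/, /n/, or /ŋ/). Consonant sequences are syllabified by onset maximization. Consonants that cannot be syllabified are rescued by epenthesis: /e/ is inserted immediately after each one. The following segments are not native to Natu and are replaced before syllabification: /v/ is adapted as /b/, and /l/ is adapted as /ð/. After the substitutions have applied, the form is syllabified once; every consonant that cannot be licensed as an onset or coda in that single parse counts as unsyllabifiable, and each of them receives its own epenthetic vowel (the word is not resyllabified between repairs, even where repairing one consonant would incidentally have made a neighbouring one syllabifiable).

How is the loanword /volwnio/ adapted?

boðewenio

Substitution: /v/ → /b/, /l/ → /ð/, giving /boðwnio/.
Syllabifying with onset maximization leaves /ð/, /w/ stranded (only a nasal (/m/, /n/, or /ŋ/) is licensed in coda position; onsets are limited to one consonant).
Epenthesis after each stranded consonant: /ð/ → /ðe/, /w/ → /we/.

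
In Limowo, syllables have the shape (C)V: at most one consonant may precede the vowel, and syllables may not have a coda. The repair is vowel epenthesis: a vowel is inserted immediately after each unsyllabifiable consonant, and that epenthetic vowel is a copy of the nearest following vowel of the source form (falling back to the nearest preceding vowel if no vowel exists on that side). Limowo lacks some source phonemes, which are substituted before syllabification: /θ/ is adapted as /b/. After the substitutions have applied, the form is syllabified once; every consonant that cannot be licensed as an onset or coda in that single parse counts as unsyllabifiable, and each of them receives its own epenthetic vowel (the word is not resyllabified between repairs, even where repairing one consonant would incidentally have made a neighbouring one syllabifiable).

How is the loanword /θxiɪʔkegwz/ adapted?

bixiɪʔekegeweze

Substitution: /θ/ → /b/, giving /bxiɪʔkegwz/.
Under (C)V, the unsyllabifiable consonants are /b/, /ʔ/, /g/, /w/, /z/ (no codas are permitted; onsets are limited to one consonant).
Inserting the epenthetic vowel yields /b/ → /bi/, /ʔ/ → /ʔe/, /g/ → /ge/, /w/ → /we/, /z/ → /ze/.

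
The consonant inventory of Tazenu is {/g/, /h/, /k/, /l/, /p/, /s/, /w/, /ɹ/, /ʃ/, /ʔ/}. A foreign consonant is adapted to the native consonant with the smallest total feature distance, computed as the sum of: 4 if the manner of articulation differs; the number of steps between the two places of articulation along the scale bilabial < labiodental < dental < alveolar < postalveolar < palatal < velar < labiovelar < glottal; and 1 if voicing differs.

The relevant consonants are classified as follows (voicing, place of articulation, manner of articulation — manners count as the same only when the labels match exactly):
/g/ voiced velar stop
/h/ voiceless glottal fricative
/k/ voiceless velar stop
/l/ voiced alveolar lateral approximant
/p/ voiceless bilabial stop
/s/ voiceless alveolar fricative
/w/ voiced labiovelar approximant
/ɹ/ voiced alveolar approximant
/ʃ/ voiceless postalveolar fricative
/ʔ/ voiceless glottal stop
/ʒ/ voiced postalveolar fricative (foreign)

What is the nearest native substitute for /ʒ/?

/ʃ/ is closest: same manner (fricative), place distance 0 (postalveolar→postalveolar), voicing differs (+1); total 1. Next closest is /s/ at distance 2.

ʃ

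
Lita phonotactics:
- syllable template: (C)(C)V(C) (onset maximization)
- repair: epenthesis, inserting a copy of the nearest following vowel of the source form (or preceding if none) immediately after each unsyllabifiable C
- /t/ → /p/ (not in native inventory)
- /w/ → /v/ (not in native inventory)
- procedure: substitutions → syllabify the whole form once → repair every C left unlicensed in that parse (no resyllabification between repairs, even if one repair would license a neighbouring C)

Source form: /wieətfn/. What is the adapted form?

Substitution: /w/ → /v/, /t/ → /p/, giving /vieəpfn/.
Under (C)(C)V(C), the unsyllabifiable consonants are /f/, /n/ (at most one coda consonant is licensed; onsets may contain at most 2 consonants).
Inserting the epenthetic vowel yields /f/ → /fə/, /n/ → /nə/.

vieəpfənə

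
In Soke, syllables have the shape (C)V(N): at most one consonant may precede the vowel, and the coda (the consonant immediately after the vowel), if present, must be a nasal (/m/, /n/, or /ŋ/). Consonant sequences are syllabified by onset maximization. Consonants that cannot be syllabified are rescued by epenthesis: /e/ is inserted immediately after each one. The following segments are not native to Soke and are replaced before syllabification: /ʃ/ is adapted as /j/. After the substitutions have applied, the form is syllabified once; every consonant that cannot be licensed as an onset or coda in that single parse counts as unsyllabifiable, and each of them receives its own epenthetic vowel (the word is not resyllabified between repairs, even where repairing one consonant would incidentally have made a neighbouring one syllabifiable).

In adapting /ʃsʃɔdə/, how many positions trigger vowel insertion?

After substitution the input is /jsjɔdə/.
The unsyllabifiable consonants are /j/, /s/; each receives one epenthetic vowel.

2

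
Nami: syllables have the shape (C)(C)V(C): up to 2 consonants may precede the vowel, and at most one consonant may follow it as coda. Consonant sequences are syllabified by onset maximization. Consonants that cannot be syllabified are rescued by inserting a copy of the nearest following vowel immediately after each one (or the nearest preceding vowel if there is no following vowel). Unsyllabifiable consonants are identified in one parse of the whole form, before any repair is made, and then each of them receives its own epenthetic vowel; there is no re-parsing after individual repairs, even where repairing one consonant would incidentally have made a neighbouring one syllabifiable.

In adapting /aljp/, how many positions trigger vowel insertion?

2

The unsyllabifiable consonants are /j/, /p/; each receives one epenthetic vowel.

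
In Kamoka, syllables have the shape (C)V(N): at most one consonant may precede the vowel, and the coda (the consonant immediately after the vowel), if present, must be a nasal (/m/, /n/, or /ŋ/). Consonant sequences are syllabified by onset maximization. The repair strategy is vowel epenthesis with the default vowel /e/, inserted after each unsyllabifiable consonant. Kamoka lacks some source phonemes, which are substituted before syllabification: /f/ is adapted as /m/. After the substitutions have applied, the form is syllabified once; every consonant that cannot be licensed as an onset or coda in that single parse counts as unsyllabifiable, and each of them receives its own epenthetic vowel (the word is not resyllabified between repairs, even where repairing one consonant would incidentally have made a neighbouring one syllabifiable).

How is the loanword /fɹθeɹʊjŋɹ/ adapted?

Substitution: /f/ → /m/, giving /mɹθeɹʊjŋɹ/.
Under (C)V(N), the unsyllabifiable consonants are /m/, /ɹ/, /j/, /ŋ/, /ɹ/ (only a nasal (/m/, /n/, or /ŋ/) is licensed in coda position; onsets are limited to one consonant).
Inserting the epenthetic vowel yields /m/ → /me/, /ɹ/ → /ɹe/, /j/ → /je/, /ŋ/ → /ŋe/, /ɹ/ → /ɹe/.

meɹeθeɹʊjeŋeɹe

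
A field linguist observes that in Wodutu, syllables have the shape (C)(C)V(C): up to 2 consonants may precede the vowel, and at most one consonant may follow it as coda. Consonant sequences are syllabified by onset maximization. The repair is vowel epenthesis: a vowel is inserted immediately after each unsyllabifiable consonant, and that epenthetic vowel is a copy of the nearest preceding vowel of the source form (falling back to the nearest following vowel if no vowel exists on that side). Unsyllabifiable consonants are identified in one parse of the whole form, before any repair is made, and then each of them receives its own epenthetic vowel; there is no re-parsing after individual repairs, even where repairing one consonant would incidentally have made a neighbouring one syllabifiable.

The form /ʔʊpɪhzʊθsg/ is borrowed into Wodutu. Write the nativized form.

ʔʊpɪhzʊθsʊgʊ

Under (C)(C)V(C), the unsyllabifiable consonants are /s/, /g/ (at most one coda consonant is licensed; onsets may contain at most 2 consonants).
Epenthesis after each stranded consonant: /s/ → /sʊ/, /g/ → /gʊ/.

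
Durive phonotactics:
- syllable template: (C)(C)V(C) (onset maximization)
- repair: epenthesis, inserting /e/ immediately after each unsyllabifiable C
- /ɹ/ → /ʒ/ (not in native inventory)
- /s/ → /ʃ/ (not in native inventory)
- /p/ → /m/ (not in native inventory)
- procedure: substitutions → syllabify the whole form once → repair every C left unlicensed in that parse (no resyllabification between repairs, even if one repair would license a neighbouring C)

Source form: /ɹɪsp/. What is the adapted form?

ʒɪʃme

Substitution: /ɹ/ → /ʒ/, /s/ → /ʃ/, /p/ → /m/, giving /ʒɪʃm/.
Syllabifying with onset maximization leaves /m/ stranded (at most one coda consonant is licensed; onsets may contain at most 2 consonants).
Epenthesis after each stranded consonant: /m/ → /me/.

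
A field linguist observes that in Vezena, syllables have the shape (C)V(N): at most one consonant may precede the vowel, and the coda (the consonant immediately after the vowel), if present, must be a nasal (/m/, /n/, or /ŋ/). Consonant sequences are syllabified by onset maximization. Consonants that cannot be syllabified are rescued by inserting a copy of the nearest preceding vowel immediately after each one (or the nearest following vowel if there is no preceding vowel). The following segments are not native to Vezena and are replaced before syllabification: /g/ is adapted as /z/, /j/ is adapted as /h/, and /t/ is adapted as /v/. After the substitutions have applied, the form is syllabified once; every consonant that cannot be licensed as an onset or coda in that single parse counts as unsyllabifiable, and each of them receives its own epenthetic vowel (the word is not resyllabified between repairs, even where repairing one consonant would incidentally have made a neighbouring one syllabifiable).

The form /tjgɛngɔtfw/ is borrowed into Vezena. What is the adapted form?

Substitution: /t/ → /v/, /j/ → /h/, /g/ → /z/, giving /vhzɛnzɔvfw/.
Under (C)V(N), the unsyllabifiable consonants are /v/, /h/, /v/, /f/, /w/ (only a nasal (/m/, /n/, or /ŋ/) is licensed in coda position; onsets are limited to one consonant).
Epenthesis after each stranded consonant: /v/ → /vɛ/, /h/ → /hɛ/, /v/ → /vɔ/, /f/ → /fɔ/, /w/ → /wɔ/.

vɛhɛzɛnzɔvɔfɔwɔ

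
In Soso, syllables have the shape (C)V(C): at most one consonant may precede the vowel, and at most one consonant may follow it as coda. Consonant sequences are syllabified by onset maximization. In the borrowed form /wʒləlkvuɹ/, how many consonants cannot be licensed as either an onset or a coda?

The consonants /w/, /ʒ/, /k/ cannot be parsed into a legal (C)V(C) syllable (at most one coda consonant is licensed; onsets are limited to one consonant).

3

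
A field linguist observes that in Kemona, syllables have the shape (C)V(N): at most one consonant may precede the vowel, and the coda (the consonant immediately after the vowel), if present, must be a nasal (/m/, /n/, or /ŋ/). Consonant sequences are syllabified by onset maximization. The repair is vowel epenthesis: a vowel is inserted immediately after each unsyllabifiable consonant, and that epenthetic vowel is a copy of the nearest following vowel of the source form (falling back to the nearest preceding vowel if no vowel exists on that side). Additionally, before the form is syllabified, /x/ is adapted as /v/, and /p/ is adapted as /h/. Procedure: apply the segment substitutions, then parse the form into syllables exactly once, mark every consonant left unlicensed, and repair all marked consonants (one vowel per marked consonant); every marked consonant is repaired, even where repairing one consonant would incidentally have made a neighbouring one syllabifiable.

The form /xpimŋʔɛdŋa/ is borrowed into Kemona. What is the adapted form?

Substitution: /x/ → /v/, /p/ → /h/, giving /vhimŋʔɛdŋa/.
Syllabifying with onset maximization leaves /v/, /ŋ/, /d/ stranded (only a nasal (/m/, /n/, or /ŋ/) is licensed in coda position; onsets are limited to one consonant).
Epenthesis after each stranded consonant: /v/ → /vi/, /ŋ/ → /ŋɛ/, /d/ → /da/.

vihimŋɛʔɛdaŋa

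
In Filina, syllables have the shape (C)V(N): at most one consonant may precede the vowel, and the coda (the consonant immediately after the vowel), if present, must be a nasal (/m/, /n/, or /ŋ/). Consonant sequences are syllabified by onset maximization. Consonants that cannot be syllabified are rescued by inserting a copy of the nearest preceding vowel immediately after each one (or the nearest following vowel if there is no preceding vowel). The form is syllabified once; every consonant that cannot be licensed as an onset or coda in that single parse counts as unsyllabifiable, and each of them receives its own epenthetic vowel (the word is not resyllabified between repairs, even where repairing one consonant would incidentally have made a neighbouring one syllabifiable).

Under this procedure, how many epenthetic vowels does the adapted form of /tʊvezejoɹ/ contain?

The unsyllabifiable consonants are /ɹ/; each receives one epenthetic vowel.

1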